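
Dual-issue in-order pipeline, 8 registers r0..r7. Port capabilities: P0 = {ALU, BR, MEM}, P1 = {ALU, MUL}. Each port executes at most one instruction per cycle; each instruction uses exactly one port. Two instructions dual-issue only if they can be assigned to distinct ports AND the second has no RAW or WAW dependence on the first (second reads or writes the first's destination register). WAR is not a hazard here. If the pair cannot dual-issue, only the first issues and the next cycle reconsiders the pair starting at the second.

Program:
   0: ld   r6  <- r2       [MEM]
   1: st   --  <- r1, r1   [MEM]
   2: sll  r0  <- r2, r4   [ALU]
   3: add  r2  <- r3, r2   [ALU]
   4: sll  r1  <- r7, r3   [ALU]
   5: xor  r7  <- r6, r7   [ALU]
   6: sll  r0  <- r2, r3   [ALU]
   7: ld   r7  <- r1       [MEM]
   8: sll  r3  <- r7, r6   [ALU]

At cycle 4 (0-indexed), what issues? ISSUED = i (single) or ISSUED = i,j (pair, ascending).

ISSUED = 7

#0 head=0: ld.MEM i0 no-port MEM/MEM
#1 head=1: st.MEM sll.ALU i1&i2 dual
#2 head=3: add.ALU sll.ALU i3&i4 dual
#3 head=5: xor.ALU sll.ALU i5&i6 dual
#4 head=7: ld.MEM i7 RAW r7
#5 head=8: sll.ALU i8 tail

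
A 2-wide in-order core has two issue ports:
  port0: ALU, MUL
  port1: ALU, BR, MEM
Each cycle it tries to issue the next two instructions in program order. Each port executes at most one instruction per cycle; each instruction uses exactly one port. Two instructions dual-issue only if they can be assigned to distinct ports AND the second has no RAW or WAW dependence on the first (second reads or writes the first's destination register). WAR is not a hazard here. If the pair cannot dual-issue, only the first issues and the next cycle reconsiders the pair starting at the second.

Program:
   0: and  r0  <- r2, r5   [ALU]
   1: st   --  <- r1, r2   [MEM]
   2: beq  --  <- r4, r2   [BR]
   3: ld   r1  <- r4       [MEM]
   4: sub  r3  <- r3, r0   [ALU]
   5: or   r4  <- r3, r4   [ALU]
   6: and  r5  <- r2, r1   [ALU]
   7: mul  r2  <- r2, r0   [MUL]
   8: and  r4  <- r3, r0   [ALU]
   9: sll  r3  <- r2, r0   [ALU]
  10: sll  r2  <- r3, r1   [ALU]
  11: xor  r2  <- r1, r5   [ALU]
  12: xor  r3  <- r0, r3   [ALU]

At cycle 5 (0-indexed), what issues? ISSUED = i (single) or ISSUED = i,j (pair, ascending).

0. and+st @i0+i1  | dual
1. beq @i2  | no-port BR/MEM
2. ld+sub @i3+i4  | dual
3. or+and @i5+i6  | dual
4. mul+and @i7+i8  | dual
5. sll @i9  | RAW r3
6. sll @i10  | WAW r2
7. xor+xor @i11+i12  | dual

ISSUED = 9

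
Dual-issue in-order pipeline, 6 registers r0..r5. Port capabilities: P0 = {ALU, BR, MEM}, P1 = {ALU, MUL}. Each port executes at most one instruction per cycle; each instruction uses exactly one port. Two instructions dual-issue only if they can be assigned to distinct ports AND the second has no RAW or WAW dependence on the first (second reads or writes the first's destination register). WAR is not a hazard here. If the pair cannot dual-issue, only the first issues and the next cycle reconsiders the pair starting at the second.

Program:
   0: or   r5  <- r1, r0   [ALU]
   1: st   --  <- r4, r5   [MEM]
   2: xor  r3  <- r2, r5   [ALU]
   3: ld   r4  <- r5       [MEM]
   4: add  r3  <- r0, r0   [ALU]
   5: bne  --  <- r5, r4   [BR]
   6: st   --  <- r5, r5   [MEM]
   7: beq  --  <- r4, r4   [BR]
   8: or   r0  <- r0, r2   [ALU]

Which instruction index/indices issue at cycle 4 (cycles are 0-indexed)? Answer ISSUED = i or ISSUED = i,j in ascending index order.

ISSUED = 6

[0] i0  or.ALU  -- RAW r5
[1] i1+i2  st.MEM/xor.ALU  -- 2-wide
[2] i3+i4  ld.MEM/add.ALU  -- 2-wide
[3] i5  bne.BR  -- no-port BR/MEM
[4] i6  st.MEM  -- no-port MEM/BR
[5] i7+i8  beq.BR/or.ALU  -- 2-wide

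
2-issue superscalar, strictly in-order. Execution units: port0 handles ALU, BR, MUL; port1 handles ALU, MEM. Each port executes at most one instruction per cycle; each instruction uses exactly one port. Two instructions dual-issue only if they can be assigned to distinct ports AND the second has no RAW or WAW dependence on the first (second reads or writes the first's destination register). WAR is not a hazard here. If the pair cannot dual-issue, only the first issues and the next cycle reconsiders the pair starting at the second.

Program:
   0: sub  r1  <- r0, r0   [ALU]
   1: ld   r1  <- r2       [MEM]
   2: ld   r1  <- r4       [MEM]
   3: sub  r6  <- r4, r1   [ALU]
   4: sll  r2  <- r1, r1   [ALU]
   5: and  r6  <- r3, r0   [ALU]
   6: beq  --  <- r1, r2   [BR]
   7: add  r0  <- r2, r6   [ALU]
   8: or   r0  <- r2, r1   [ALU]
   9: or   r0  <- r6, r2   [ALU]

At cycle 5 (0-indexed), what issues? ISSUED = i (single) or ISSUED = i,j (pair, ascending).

t=0 i0:sub.ALU ; WAW r1
t=1 i1:ld.MEM ; no-port MEM/MEM
t=2 i2:ld.MEM ; RAW r1
t=3 i3,i4:sub.ALU/sll.ALU ; dual
t=4 i5,i6:and.ALU/beq.BR ; dual
t=5 i7:add.ALU ; WAW r0
t=6 i8:or.ALU ; WAW r0
t=7 i9:or.ALU ; tail

ISSUED = 7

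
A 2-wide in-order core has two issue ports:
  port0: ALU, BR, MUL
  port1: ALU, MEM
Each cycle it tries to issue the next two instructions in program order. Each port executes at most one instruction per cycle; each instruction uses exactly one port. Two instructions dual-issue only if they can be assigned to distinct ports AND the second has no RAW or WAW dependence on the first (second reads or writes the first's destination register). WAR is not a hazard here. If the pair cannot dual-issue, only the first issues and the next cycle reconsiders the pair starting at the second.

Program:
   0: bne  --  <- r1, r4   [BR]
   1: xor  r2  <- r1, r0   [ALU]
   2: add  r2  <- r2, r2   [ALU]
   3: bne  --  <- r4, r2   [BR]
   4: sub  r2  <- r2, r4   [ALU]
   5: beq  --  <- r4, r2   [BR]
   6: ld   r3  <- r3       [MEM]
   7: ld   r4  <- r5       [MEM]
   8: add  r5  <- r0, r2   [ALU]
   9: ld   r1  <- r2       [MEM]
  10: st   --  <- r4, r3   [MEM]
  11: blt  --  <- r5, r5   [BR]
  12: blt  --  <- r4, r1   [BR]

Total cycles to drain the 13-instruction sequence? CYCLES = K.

t=0 i0&i1:bne;xor ; pair
t=1 i2:add ; RAW r2
t=2 i3&i4:bne;sub ; pair
t=3 i5&i6:beq;ld ; pair
t=4 i7&i8:ld;add ; pair
t=5 i9:ld ; no-port MEM/MEM
t=6 i10&i11:st;blt ; pair
t=7 i12:blt ; tail

CYCLES = 8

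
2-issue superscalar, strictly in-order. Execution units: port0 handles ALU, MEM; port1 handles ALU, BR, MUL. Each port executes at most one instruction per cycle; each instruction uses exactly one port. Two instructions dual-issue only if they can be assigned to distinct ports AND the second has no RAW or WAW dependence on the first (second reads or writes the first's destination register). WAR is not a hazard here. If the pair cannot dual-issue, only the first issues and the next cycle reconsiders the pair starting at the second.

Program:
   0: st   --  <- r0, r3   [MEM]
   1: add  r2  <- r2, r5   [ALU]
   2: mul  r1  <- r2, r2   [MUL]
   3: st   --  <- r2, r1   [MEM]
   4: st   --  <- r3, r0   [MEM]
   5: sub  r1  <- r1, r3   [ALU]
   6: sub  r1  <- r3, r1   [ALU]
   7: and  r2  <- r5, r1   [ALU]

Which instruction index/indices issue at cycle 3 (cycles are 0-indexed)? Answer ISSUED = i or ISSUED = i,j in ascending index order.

c0: i0+i1 st add  dual
c1: i2 mul  RAW r1
c2: i3 st  no-port MEM/MEM
c3: i4+i5 st sub  dual
c4: i6 sub  RAW r1
c5: i7 and  tail

ISSUED = 4,5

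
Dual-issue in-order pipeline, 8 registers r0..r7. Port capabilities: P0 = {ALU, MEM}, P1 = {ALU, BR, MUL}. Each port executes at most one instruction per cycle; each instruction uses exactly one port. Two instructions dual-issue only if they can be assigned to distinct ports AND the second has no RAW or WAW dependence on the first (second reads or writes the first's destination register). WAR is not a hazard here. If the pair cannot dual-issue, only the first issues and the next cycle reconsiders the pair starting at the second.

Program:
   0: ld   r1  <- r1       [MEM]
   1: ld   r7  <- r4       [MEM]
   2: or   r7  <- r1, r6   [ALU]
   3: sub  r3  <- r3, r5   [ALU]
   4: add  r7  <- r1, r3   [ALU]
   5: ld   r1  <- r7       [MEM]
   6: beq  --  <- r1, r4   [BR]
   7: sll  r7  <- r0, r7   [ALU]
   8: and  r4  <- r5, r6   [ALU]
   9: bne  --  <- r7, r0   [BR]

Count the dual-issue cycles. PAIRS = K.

0. ld.MEM @i0  | no-port MEM/MEM
1. ld.MEM @i1  | WAW r7
2. or.ALU sub.ALU @i2&i3  | pair
3. add.ALU @i4  | RAW r7
4. ld.MEM @i5  | RAW r1
5. beq.BR sll.ALU @i6&i7  | pair
6. and.ALU bne.BR @i8&i9  | pair

PAIRS = 3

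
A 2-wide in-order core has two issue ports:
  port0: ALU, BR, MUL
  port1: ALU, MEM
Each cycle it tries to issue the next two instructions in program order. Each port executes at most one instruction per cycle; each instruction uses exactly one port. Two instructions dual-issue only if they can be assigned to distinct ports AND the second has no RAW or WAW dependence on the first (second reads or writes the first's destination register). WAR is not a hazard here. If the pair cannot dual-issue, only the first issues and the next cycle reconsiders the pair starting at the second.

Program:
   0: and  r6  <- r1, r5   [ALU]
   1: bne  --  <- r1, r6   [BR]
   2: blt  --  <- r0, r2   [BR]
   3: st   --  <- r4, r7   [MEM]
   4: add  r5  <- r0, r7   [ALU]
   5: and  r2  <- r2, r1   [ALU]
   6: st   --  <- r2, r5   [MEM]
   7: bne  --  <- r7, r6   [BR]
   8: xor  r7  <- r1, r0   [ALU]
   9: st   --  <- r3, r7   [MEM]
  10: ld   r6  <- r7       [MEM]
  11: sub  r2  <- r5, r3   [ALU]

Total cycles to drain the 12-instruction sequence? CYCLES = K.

#0 head=0: and.ALU i0 RAW r6
#1 head=1: bne.BR i1 no-port BR/BR
#2 head=2: blt.BR+st.MEM i2,i3 dual
#3 head=4: add.ALU+and.ALU i4,i5 dual
#4 head=6: st.MEM+bne.BR i6,i7 dual
#5 head=8: xor.ALU i8 RAW r7
#6 head=9: st.MEM i9 no-port MEM/MEM
#7 head=10: ld.MEM+sub.ALU i10,i11 dual

CYCLES = 8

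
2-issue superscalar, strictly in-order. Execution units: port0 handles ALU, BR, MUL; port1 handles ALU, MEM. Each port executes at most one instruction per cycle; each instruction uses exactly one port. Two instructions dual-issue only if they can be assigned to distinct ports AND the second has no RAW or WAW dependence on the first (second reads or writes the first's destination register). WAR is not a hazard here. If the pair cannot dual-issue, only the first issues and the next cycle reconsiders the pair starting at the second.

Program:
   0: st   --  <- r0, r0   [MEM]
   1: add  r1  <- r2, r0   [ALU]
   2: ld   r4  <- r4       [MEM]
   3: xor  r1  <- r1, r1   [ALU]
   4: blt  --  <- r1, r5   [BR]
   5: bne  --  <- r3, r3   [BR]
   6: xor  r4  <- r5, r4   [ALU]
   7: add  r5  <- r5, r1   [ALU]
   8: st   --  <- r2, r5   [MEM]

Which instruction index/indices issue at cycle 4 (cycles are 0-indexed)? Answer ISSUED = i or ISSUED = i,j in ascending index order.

c0: i0,i1 st.MEM;add.ALU  pair
c1: i2,i3 ld.MEM;xor.ALU  pair
c2: i4 blt.BR  no-port BR/BR
c3: i5,i6 bne.BR;xor.ALU  pair
c4: i7 add.ALU  RAW r5
c5: i8 st.MEM  tail

ISSUED = 7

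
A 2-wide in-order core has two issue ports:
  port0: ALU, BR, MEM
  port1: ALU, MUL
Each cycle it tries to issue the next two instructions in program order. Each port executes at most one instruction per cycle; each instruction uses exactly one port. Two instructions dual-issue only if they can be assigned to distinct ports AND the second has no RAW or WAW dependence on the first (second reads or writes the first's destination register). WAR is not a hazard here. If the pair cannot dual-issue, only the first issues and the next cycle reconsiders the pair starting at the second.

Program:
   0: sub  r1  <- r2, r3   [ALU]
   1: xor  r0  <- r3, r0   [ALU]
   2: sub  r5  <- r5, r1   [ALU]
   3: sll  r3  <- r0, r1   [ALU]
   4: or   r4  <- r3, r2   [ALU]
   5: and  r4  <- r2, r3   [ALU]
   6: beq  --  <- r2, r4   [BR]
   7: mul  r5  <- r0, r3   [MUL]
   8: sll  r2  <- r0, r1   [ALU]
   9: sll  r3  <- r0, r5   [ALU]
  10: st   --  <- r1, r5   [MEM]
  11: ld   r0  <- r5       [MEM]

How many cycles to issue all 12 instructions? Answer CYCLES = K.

t=0 i0/i1:sub.ALU xor.ALU ; 2-wide
t=1 i2/i3:sub.ALU sll.ALU ; 2-wide
t=2 i4:or.ALU ; WAW r4
t=3 i5:and.ALU ; RAW r4
t=4 i6/i7:beq.BR mul.MUL ; 2-wide
t=5 i8/i9:sll.ALU sll.ALU ; 2-wide
t=6 i10:st.MEM ; no-port MEM/MEM
t=7 i11:ld.MEM ; tail

CYCLES = 8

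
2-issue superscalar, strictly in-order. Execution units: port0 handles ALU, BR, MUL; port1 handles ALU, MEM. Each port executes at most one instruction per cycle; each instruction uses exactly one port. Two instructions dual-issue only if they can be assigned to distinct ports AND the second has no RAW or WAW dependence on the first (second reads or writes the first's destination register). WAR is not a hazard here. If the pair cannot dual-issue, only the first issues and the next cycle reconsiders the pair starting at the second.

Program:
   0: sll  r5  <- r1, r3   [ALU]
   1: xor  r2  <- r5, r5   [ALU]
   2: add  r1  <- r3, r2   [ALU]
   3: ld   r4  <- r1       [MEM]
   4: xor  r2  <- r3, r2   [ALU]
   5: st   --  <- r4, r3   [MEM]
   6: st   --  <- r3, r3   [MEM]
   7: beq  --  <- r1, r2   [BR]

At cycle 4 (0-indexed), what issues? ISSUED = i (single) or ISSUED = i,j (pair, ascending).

ISSUED = 5

[0] i0  sll.ALU  -- RAW r5
[1] i1  xor.ALU  -- RAW r2
[2] i2  add.ALU  -- RAW r1
[3] i3+i4  ld.MEM xor.ALU  -- 2-wide
[4] i5  st.MEM  -- no-port MEM/MEM
[5] i6+i7  st.MEM beq.BR  -- 2-wide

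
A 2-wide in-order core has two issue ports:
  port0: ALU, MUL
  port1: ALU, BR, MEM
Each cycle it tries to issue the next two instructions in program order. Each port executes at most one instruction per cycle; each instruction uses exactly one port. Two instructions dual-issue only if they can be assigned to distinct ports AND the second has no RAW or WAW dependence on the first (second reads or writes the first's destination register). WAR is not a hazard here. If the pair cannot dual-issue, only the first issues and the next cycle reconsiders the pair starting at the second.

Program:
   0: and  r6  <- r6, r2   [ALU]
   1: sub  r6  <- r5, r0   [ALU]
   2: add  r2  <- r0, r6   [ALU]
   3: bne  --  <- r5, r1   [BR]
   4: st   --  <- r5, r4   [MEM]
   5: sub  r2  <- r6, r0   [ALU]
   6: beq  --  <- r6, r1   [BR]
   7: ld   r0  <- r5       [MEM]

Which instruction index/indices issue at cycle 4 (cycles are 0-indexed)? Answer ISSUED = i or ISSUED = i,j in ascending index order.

0. and.ALU @i0  | WAW r6
1. sub.ALU @i1  | RAW r6
2. add.ALU/bne.BR @i2,i3  | 2-wide
3. st.MEM/sub.ALU @i4,i5  | 2-wide
4. beq.BR @i6  | no-port BR/MEM
5. ld.MEM @i7  | tail

ISSUED = 6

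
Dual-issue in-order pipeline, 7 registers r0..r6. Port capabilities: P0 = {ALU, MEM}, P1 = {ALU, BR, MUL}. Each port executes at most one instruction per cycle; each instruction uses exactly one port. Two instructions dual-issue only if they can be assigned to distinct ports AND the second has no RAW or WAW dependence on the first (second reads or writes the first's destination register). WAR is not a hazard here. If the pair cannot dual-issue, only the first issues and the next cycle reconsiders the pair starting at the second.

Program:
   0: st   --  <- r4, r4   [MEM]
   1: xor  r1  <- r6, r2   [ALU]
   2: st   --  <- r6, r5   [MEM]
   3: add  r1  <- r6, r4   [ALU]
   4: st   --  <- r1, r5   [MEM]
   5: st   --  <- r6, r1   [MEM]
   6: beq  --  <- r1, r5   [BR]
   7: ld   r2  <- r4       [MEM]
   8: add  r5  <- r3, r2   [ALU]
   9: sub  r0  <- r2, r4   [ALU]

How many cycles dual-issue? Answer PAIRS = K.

PAIRS = 4

#0 head=0: st.MEM xor.ALU i0/i1 2-wide
#1 head=2: st.MEM add.ALU i2/i3 2-wide
#2 head=4: st.MEM i4 no-port MEM/MEM
#3 head=5: st.MEM beq.BR i5/i6 2-wide
#4 head=7: ld.MEM i7 RAW r2
#5 head=8: add.ALU sub.ALU i8/i9 2-wide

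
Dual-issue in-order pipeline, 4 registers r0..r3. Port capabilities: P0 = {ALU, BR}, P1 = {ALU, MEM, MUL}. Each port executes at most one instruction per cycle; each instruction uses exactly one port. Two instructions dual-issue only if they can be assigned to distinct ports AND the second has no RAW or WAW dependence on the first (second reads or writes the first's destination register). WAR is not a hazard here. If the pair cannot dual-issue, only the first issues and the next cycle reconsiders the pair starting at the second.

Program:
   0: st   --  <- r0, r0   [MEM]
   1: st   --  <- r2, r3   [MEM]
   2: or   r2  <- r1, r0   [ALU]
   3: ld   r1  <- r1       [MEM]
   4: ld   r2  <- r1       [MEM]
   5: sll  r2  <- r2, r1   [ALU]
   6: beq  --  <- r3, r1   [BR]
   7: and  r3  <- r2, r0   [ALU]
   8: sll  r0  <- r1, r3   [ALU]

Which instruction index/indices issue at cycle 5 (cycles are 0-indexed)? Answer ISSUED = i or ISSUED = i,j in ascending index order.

ISSUED = 7

[0] i0  st  -- no-port MEM/MEM
[1] i1/i2  st/or  -- dual
[2] i3  ld  -- no-port MEM/MEM
[3] i4  ld  -- RAW+WAW r2
[4] i5/i6  sll/beq  -- dual
[5] i7  and  -- RAW r3
[6] i8  sll  -- tail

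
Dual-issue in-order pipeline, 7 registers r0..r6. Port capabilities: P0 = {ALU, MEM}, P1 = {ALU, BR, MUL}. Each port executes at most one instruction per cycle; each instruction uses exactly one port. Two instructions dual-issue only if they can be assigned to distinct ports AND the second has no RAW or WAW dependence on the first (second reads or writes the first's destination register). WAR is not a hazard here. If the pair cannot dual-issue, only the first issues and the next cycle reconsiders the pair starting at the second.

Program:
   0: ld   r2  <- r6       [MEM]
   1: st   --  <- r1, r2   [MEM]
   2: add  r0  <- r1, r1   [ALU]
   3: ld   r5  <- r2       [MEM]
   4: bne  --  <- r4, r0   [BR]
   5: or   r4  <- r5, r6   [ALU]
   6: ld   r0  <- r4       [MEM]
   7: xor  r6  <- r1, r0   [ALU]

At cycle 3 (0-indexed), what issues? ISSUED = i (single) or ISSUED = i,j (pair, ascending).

ISSUED = 5

  cy0 -> i0 (ld.MEM) no-port MEM/MEM
  cy1 -> i1/i2 (st.MEM add.ALU) dual
  cy2 -> i3/i4 (ld.MEM bne.BR) dual
  cy3 -> i5 (or.ALU) RAW r4
  cy4 -> i6 (ld.MEM) RAW r0
  cy5 -> i7 (xor.ALU) tail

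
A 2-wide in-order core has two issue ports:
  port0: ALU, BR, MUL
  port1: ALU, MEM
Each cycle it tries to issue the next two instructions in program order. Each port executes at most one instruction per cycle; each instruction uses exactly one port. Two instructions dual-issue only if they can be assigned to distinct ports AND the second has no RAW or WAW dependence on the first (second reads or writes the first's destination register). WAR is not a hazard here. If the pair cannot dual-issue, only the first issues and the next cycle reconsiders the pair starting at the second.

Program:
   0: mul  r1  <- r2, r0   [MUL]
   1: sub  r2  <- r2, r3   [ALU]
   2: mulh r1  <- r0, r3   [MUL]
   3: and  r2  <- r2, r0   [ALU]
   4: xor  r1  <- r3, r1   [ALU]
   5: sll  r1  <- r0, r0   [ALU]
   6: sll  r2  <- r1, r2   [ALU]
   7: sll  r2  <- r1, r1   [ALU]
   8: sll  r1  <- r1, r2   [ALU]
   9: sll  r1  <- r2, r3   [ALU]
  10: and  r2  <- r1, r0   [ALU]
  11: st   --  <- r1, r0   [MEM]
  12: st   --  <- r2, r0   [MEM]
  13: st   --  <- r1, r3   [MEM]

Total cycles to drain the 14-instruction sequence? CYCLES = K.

CYCLES = 11

t=0 i0&i1:mul+sub ; 2-wide
t=1 i2&i3:mulh+and ; 2-wide
t=2 i4:xor ; WAW r1
t=3 i5:sll ; RAW r1
t=4 i6:sll ; WAW r2
t=5 i7:sll ; RAW r2
t=6 i8:sll ; WAW r1
t=7 i9:sll ; RAW r1
t=8 i10&i11:and+st ; 2-wide
t=9 i12:st ; no-port MEM/MEM
t=10 i13:st ; tail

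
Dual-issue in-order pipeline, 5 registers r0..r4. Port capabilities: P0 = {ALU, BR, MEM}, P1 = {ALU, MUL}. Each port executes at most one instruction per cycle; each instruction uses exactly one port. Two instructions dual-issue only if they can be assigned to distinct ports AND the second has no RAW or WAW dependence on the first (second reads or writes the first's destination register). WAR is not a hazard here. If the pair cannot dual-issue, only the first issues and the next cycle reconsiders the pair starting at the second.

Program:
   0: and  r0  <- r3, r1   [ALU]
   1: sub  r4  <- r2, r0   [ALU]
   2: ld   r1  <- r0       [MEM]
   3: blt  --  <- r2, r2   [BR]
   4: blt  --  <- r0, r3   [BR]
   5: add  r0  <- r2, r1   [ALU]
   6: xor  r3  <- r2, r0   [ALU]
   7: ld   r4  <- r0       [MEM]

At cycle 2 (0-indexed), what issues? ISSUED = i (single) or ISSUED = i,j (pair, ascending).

[0] i0  and.ALU  -- RAW r0
[1] i1,i2  sub.ALU+ld.MEM  -- dual
[2] i3  blt.BR  -- no-port BR/BR
[3] i4,i5  blt.BR+add.ALU  -- dual
[4] i6,i7  xor.ALU+ld.MEM  -- dual

ISSUED = 3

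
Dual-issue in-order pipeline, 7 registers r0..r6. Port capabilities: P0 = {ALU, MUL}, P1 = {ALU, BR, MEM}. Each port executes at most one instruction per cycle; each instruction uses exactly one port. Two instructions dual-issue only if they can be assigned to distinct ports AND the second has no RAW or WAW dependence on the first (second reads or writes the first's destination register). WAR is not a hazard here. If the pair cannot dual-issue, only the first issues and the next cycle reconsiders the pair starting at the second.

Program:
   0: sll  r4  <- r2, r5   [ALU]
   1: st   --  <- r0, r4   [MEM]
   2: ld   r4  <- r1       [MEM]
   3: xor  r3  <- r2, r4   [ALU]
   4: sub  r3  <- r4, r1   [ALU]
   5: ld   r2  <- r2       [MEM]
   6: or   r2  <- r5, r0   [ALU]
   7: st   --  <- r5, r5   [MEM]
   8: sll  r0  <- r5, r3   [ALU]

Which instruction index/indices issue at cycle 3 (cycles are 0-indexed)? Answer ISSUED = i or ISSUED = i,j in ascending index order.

[0] i0  sll.ALU  -- RAW r4
[1] i1  st.MEM  -- no-port MEM/MEM
[2] i2  ld.MEM  -- RAW r4
[3] i3  xor.ALU  -- WAW r3
[4] i4,i5  sub.ALU+ld.MEM  -- pair
[5] i6,i7  or.ALU+st.MEM  -- pair
[6] i8  sll.ALU  -- tail

ISSUED = 3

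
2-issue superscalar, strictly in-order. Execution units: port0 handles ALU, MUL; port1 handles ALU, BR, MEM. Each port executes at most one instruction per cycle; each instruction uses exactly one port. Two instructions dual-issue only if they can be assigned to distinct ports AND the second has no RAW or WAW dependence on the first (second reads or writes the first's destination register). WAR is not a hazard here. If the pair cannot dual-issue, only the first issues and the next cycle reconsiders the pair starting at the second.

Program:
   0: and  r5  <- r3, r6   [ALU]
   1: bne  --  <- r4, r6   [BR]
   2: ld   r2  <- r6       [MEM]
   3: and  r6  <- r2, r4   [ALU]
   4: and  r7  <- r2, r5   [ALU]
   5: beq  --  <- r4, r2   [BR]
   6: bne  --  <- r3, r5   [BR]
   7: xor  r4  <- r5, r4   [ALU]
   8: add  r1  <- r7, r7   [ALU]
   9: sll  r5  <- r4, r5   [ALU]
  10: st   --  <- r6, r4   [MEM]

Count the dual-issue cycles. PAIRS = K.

PAIRS = 4

t=0 i0,i1:and.ALU+bne.BR ; 2-wide
t=1 i2:ld.MEM ; RAW r2
t=2 i3,i4:and.ALU+and.ALU ; 2-wide
t=3 i5:beq.BR ; no-port BR/BR
t=4 i6,i7:bne.BR+xor.ALU ; 2-wide
t=5 i8,i9:add.ALU+sll.ALU ; 2-wide
t=6 i10:st.MEM ; tail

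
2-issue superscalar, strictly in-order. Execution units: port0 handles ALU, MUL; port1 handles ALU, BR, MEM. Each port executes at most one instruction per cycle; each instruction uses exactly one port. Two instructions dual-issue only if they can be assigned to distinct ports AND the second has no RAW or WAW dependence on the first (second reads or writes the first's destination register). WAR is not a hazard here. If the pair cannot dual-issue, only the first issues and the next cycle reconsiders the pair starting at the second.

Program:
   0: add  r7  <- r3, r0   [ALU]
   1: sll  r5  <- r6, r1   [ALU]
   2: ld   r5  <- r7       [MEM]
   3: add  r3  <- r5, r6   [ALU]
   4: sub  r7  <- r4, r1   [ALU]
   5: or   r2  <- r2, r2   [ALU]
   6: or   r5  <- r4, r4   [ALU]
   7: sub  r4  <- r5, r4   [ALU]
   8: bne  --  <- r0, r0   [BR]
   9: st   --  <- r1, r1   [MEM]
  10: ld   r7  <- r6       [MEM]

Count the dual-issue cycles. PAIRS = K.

0. add.ALU/sll.ALU @i0,i1  | 2-wide
1. ld.MEM @i2  | RAW r5
2. add.ALU/sub.ALU @i3,i4  | 2-wide
3. or.ALU/or.ALU @i5,i6  | 2-wide
4. sub.ALU/bne.BR @i7,i8  | 2-wide
5. st.MEM @i9  | no-port MEM/MEM
6. ld.MEM @i10  | tail

PAIRS = 4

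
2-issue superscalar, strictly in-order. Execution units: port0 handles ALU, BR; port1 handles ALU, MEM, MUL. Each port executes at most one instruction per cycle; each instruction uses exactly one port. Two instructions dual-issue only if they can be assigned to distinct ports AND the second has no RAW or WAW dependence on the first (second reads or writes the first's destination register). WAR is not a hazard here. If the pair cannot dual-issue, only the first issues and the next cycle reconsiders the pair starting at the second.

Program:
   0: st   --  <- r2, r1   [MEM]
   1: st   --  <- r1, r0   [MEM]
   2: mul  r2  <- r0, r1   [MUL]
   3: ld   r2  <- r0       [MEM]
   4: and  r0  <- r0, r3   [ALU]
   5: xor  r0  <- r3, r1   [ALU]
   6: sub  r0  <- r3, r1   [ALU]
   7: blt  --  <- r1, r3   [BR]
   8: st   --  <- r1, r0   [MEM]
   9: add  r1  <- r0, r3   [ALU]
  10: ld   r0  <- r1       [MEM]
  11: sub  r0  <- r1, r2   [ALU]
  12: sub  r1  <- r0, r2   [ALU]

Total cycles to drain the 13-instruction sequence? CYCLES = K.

CYCLES = 10

#0 head=0: st i0 no-port MEM/MEM
#1 head=1: st i1 no-port MEM/MUL
#2 head=2: mul i2 no-port MUL/MEM
#3 head=3: ld+and i3/i4 dual
#4 head=5: xor i5 WAW r0
#5 head=6: sub+blt i6/i7 dual
#6 head=8: st+add i8/i9 dual
#7 head=10: ld i10 WAW r0
#8 head=11: sub i11 RAW r0
#9 head=12: sub i12 tail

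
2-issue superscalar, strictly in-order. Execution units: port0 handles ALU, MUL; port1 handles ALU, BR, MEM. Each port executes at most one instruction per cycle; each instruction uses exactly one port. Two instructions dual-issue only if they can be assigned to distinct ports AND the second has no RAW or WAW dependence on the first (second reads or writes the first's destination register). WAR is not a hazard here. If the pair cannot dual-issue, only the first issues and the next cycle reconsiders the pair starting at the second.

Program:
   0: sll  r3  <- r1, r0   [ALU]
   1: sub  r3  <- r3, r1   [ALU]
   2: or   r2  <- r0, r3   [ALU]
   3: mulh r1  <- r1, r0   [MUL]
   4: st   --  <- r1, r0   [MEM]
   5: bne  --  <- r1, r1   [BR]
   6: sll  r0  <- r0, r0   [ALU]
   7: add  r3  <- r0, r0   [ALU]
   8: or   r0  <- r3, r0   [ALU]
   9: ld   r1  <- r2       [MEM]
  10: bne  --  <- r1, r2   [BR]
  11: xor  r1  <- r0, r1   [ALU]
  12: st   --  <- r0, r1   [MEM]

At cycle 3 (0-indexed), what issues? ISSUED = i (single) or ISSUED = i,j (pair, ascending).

c0: i0 sll.ALU  RAW+WAW r3
c1: i1 sub.ALU  RAW r3
c2: i2+i3 or.ALU+mulh.MUL  pair
c3: i4 st.MEM  no-port MEM/BR
c4: i5+i6 bne.BR+sll.ALU  pair
c5: i7 add.ALU  RAW r3
c6: i8+i9 or.ALU+ld.MEM  pair
c7: i10+i11 bne.BR+xor.ALU  pair
c8: i12 st.MEM  tail

ISSUED = 4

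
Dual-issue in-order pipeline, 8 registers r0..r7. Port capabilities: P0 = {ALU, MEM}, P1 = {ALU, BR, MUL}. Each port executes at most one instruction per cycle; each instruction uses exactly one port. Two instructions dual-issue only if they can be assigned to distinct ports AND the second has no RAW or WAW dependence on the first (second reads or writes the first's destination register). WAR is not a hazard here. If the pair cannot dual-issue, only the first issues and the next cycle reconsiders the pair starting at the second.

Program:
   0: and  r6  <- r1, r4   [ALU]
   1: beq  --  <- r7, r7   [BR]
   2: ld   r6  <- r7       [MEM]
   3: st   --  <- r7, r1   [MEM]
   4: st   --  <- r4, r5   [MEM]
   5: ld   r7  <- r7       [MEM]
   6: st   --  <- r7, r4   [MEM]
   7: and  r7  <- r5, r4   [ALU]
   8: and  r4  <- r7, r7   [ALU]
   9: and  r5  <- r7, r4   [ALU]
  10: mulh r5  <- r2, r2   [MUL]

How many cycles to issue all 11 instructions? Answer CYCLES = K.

CYCLES = 9

[0] i0,i1  and.ALU/beq.BR  -- dual
[1] i2  ld.MEM  -- no-port MEM/MEM
[2] i3  st.MEM  -- no-port MEM/MEM
[3] i4  st.MEM  -- no-port MEM/MEM
[4] i5  ld.MEM  -- no-port MEM/MEM
[5] i6,i7  st.MEM/and.ALU  -- dual
[6] i8  and.ALU  -- RAW r4
[7] i9  and.ALU  -- WAW r5
[8] i10  mulh.MUL  -- tail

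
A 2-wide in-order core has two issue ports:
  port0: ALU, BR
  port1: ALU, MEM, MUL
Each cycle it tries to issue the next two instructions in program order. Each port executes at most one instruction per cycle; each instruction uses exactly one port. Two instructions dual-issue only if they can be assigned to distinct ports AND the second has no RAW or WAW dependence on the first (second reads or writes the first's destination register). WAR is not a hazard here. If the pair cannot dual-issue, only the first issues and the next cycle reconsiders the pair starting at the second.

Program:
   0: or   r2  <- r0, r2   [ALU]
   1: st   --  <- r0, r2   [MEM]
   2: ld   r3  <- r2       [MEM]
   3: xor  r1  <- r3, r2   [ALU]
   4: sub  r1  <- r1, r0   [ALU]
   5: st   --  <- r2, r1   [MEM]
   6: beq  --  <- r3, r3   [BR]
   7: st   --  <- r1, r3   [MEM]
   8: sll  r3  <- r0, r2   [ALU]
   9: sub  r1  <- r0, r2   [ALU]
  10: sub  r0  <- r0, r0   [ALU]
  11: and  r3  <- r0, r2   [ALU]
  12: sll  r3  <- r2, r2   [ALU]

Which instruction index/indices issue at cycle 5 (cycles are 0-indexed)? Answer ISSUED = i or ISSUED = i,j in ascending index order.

ISSUED = 5,6

#0 head=0: or i0 RAW r2
#1 head=1: st i1 no-port MEM/MEM
#2 head=2: ld i2 RAW r3
#3 head=3: xor i3 RAW+WAW r1
#4 head=4: sub i4 RAW r1
#5 head=5: st/beq i5/i6 pair
#6 head=7: st/sll i7/i8 pair
#7 head=9: sub/sub i9/i10 pair
#8 head=11: and i11 WAW r3
#9 head=12: sll i12 tail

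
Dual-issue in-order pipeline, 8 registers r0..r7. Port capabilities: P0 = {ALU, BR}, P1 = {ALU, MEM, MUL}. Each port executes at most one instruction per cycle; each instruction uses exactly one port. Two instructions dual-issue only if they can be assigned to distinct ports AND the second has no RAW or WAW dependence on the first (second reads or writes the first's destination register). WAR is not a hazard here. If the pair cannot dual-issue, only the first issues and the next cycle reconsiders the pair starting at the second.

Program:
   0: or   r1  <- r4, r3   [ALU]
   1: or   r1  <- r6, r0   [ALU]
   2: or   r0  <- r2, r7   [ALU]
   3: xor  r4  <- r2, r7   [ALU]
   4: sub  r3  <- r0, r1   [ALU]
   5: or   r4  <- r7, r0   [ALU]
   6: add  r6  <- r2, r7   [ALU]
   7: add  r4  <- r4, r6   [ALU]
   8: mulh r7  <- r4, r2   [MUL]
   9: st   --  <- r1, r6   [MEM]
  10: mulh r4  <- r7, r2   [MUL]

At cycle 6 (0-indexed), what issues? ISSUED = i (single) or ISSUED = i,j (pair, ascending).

ISSUED = 9

#0 head=0: or.ALU i0 WAW r1
#1 head=1: or.ALU;or.ALU i1+i2 2-wide
#2 head=3: xor.ALU;sub.ALU i3+i4 2-wide
#3 head=5: or.ALU;add.ALU i5+i6 2-wide
#4 head=7: add.ALU i7 RAW r4
#5 head=8: mulh.MUL i8 no-port MUL/MEM
#6 head=9: st.MEM i9 no-port MEM/MUL
#7 head=10: mulh.MUL i10 tail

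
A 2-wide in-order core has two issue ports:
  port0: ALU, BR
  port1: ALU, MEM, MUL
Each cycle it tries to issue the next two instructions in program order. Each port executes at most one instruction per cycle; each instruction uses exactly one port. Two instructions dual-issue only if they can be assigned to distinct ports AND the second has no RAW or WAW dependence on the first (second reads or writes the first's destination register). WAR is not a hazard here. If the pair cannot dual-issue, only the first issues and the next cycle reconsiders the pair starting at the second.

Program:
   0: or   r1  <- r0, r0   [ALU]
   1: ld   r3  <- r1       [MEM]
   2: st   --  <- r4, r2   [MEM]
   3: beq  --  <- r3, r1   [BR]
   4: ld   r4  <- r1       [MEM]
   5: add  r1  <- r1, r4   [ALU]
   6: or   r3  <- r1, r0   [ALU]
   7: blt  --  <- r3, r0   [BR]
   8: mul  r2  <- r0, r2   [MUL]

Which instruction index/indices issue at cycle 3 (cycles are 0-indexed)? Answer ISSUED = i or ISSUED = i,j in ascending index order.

c0: i0 or  RAW r1
c1: i1 ld  no-port MEM/MEM
c2: i2+i3 st;beq  dual
c3: i4 ld  RAW r4
c4: i5 add  RAW r1
c5: i6 or  RAW r3
c6: i7+i8 blt;mul  dual

ISSUED = 4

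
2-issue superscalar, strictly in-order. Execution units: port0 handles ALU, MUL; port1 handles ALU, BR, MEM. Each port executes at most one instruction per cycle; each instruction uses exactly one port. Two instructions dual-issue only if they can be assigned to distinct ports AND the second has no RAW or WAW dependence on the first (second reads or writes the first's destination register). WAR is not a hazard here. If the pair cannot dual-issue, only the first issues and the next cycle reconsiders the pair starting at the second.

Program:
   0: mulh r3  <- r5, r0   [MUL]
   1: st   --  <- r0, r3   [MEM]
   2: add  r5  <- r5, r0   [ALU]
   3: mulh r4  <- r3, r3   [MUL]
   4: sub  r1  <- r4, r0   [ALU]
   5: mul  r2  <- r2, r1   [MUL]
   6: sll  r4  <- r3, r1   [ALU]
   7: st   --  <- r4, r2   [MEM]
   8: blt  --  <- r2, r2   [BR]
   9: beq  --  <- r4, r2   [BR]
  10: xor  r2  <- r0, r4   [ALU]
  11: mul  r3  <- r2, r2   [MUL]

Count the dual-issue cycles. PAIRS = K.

PAIRS = 3

#0 head=0: mulh.MUL i0 RAW r3
#1 head=1: st.MEM+add.ALU i1/i2 dual
#2 head=3: mulh.MUL i3 RAW r4
#3 head=4: sub.ALU i4 RAW r1
#4 head=5: mul.MUL+sll.ALU i5/i6 dual
#5 head=7: st.MEM i7 no-port MEM/BR
#6 head=8: blt.BR i8 no-port BR/BR
#7 head=9: beq.BR+xor.ALU i9/i10 dual
#8 head=11: mul.MUL i11 tail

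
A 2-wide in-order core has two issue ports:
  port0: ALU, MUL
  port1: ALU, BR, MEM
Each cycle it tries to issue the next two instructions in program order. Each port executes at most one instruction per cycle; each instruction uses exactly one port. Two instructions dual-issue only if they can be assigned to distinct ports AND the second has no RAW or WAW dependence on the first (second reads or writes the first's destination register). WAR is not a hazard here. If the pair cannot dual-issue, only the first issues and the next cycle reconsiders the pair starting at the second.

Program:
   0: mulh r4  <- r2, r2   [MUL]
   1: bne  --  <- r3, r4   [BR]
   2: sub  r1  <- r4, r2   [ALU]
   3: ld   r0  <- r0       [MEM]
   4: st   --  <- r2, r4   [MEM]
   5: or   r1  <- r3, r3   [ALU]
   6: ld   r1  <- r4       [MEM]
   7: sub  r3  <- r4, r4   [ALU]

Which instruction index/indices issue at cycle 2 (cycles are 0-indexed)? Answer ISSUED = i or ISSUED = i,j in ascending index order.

0. mulh.MUL @i0  | RAW r4
1. bne.BR/sub.ALU @i1+i2  | 2-wide
2. ld.MEM @i3  | no-port MEM/MEM
3. st.MEM/or.ALU @i4+i5  | 2-wide
4. ld.MEM/sub.ALU @i6+i7  | 2-wide

ISSUED = 3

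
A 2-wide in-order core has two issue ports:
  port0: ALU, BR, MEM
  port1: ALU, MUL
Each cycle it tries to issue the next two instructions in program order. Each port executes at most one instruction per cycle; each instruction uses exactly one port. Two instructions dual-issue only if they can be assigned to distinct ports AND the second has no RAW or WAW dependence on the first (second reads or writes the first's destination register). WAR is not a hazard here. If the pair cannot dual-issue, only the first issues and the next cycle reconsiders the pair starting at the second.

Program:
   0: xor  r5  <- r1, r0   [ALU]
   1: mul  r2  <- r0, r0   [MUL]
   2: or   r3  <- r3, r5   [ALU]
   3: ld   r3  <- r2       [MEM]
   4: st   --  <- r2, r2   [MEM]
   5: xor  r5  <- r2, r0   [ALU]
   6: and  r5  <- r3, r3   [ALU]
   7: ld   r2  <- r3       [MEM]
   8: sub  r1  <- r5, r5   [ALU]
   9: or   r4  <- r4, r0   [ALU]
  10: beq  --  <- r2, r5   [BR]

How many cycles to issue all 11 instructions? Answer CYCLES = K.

#0 head=0: xor+mul i0,i1 dual
#1 head=2: or i2 WAW r3
#2 head=3: ld i3 no-port MEM/MEM
#3 head=4: st+xor i4,i5 dual
#4 head=6: and+ld i6,i7 dual
#5 head=8: sub+or i8,i9 dual
#6 head=10: beq i10 tail

CYCLES = 7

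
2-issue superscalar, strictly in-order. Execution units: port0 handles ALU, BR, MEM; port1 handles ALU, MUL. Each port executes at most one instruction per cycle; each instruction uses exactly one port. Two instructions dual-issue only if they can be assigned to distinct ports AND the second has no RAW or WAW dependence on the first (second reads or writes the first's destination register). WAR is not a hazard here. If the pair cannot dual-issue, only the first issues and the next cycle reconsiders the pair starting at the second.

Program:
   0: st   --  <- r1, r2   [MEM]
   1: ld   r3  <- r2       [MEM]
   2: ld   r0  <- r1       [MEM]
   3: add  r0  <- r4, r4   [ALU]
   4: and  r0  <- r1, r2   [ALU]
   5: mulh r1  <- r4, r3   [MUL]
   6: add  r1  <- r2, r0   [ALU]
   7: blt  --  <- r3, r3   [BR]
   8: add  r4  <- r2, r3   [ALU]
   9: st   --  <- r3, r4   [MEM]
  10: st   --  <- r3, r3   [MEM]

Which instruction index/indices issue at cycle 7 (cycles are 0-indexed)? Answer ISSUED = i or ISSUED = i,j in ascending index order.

ISSUED = 9

t=0 i0:st ; no-port MEM/MEM
t=1 i1:ld ; no-port MEM/MEM
t=2 i2:ld ; WAW r0
t=3 i3:add ; WAW r0
t=4 i4+i5:and/mulh ; pair
t=5 i6+i7:add/blt ; pair
t=6 i8:add ; RAW r4
t=7 i9:st ; no-port MEM/MEM
t=8 i10:st ; tail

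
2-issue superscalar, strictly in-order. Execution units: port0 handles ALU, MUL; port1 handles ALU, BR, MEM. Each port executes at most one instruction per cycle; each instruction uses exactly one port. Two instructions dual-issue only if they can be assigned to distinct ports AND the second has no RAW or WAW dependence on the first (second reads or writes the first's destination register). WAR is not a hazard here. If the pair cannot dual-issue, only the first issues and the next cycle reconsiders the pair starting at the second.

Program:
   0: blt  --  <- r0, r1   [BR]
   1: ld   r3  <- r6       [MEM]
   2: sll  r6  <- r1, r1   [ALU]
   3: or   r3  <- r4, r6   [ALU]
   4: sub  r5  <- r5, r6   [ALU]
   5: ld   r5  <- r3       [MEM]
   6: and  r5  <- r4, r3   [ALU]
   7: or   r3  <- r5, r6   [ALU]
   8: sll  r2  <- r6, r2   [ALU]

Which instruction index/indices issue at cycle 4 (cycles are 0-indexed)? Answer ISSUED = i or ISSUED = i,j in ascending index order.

t=0 i0:blt ; no-port BR/MEM
t=1 i1+i2:ld+sll ; pair
t=2 i3+i4:or+sub ; pair
t=3 i5:ld ; WAW r5
t=4 i6:and ; RAW r5
t=5 i7+i8:or+sll ; pair

ISSUED = 6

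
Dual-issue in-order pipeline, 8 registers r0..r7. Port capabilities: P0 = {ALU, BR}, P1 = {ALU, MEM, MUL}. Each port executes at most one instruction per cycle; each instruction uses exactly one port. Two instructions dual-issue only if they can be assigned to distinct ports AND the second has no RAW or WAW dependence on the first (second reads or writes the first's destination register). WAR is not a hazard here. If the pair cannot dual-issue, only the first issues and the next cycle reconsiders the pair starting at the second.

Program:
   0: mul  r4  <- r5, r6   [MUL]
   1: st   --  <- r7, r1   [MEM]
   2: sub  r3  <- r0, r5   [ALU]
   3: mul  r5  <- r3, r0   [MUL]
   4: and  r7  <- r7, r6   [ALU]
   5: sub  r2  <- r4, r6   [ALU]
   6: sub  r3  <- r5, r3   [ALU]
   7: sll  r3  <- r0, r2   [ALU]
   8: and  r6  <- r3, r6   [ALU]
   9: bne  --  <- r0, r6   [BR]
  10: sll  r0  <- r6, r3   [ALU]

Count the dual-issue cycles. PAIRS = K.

[0] i0  mul.MUL  -- no-port MUL/MEM
[1] i1,i2  st.MEM sub.ALU  -- pair
[2] i3,i4  mul.MUL and.ALU  -- pair
[3] i5,i6  sub.ALU sub.ALU  -- pair
[4] i7  sll.ALU  -- RAW r3
[5] i8  and.ALU  -- RAW r6
[6] i9,i10  bne.BR sll.ALU  -- pair

PAIRS = 4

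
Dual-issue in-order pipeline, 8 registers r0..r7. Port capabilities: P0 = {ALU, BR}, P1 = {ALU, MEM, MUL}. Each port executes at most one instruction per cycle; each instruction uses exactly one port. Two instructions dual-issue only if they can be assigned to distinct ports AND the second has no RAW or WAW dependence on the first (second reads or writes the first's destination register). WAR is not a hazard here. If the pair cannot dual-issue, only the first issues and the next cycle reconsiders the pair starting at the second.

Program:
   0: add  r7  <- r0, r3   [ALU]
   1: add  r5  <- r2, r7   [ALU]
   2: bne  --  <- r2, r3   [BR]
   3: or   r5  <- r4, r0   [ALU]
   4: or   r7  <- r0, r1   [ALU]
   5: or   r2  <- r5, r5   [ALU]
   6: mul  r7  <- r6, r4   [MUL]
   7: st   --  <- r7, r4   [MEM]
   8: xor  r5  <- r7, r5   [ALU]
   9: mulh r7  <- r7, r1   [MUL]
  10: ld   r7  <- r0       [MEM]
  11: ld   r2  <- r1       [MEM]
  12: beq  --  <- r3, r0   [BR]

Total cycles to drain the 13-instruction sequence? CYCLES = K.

CYCLES = 8

c0: i0 add.ALU  RAW r7
c1: i1+i2 add.ALU/bne.BR  dual
c2: i3+i4 or.ALU/or.ALU  dual
c3: i5+i6 or.ALU/mul.MUL  dual
c4: i7+i8 st.MEM/xor.ALU  dual
c5: i9 mulh.MUL  no-port MUL/MEM
c6: i10 ld.MEM  no-port MEM/MEM
c7: i11+i12 ld.MEM/beq.BR  dual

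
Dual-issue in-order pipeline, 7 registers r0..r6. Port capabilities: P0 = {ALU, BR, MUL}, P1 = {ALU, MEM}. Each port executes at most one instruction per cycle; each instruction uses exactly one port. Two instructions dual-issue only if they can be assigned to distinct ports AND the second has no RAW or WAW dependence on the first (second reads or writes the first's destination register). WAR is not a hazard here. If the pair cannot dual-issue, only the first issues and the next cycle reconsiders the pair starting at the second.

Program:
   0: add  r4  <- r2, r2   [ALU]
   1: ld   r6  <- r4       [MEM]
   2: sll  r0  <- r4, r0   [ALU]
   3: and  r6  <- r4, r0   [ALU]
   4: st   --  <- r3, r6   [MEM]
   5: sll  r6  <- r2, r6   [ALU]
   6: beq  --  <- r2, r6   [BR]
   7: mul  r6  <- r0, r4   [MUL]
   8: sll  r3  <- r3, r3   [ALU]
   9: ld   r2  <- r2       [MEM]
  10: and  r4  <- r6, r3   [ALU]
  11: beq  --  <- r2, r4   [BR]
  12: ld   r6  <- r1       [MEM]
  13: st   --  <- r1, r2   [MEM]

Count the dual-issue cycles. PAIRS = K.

#0 head=0: add i0 RAW r4
#1 head=1: ld sll i1+i2 dual
#2 head=3: and i3 RAW r6
#3 head=4: st sll i4+i5 dual
#4 head=6: beq i6 no-port BR/MUL
#5 head=7: mul sll i7+i8 dual
#6 head=9: ld and i9+i10 dual
#7 head=11: beq ld i11+i12 dual
#8 head=13: st i13 tail

PAIRS = 5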